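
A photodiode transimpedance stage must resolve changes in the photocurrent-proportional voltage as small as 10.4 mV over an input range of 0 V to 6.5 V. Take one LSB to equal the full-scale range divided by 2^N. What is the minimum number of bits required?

10 bits

V_FS = 6.5 V.
6.5 V / 10.4 mV = 625.0. Since 2^9 = 512 and 2^10 = 1024, N = 10.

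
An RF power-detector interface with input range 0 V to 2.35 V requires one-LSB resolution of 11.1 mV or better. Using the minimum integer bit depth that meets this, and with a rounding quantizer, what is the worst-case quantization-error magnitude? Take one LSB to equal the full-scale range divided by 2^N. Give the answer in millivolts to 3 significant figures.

4.59 mV

Full-scale range = 2.35 V.
Levels needed ≥ 2.35/11.1 mV = 211.7. 2^8 = 256 suffices, so N_min = 8.
One LSB is 2.35 V / 256 = 9.1797 mV.
Max error for round-to-nearest is LSB/2 = 4.59 mV.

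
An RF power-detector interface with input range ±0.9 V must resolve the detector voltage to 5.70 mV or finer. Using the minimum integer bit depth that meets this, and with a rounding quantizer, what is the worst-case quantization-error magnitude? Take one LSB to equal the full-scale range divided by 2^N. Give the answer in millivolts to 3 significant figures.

The full-scale span is 0.9 − (-0.9) = 1.8 V.
1.8 V / 5.70 mV = 315.8. Since 2^8 = 256 and 2^9 = 512, N = 9.
One LSB is 1.8 V / 512 = 3.5156 mV.
Max error for round-to-nearest is LSB/2 = 1.76 mV.

1.76 mV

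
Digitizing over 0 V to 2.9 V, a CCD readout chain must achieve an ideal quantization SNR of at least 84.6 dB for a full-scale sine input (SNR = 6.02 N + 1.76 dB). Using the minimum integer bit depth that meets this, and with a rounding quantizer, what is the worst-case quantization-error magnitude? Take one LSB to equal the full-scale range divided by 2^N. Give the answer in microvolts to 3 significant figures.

88.5 µV

Full-scale range = 2.9 V.
Solving 6.02 N ≥ 84.6 − 1.76: N ≥ 13.761. Round up → N = 14.
LSB = 2.9 V / 2^14 = 177.00 µV.
|e|_max = LSB/2 = 88.5 µV.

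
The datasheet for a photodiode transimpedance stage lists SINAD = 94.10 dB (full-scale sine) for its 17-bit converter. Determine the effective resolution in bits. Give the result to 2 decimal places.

15.34 bits

ENOB = (SINAD − 1.76) / 6.02 = (94.10 − 1.76) / 6.02 = 92.34 / 6.02 = 15.3389.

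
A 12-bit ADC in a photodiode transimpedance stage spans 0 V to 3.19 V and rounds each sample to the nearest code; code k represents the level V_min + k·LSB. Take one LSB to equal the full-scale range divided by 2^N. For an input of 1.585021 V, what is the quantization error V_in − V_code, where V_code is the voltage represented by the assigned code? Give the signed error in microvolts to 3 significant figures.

+146 µV

V_FS = 3.19 V. LSB = 3.19 V / 2^12 ≈ 0.7788 mV.
(V_in − V_min)/LSB = (1.585021 − (0)) × 4096/3.19 = 2035.1868 → nearest code k = 2035.
V_code = 0 + (2035/4096) × 3.19 = 1.584875488 V.
e = 1.585021 − (1.584875488) = +146 µV.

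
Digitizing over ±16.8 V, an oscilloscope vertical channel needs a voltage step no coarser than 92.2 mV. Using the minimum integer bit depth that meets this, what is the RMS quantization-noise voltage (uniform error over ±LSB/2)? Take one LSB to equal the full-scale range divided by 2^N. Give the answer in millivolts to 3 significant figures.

18.9 mV

The full-scale span is 16.8 − (-16.8) = 33.6 V.
Need 2^N ≥ 33.6 V / 92.2 mV = 364.4 → N_min = 9.
Step size = 33.6/512 V = 65.625 mV.
σ_q = LSB/√12 = 65.625 mV/3.4641 = 18.9 mV.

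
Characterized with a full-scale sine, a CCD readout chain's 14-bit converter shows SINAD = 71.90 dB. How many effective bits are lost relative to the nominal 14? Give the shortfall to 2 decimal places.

2.35 bits

ENOB = (SINAD − 1.76)/6.02 = (71.90 − 1.76)/6.02 = 11.6512 bits.
Shortfall = 14 − 11.6512 = 2.3488 bits.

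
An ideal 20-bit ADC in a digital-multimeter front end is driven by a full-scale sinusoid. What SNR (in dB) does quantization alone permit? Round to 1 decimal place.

For an ideal N-bit converter with full-scale sine input, SNR = 6.02 N + 1.76 dB. SNR = 6.02 × 20 + 1.76 = 120.40 + 1.76 = 122.16 dB.

122.2 dB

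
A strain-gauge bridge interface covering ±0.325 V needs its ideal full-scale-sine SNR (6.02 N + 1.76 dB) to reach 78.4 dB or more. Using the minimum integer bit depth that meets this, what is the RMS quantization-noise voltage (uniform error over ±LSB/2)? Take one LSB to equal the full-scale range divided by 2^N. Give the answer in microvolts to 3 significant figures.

Full-scale range = 0.325 V − (-0.325 V) = 0.65 V.
Required N = ⌈(78.4 − 1.76)/6.02⌉ = ⌈12.731⌉ = 13.
LSB = 0.65 V / 2^13 = 79.346 µV.
V_rms = LSB/√12 = 22.9 µV.

22.9 µV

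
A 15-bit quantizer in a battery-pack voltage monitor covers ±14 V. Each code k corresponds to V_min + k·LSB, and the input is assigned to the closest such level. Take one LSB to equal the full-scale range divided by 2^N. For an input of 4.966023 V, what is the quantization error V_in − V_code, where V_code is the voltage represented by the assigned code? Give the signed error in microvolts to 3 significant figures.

−286 µV

The full-scale span is 14 − (-14) = 28 V. LSB = 28 V / 2^15 ≈ 0.8545 mV.
(4.966023 − (-14)) / LSB = 18.966023 × 32768/28 = 22195.6658. Nearest integer: k = 22196.
V_code = -14 + (22196/32768) × 28 = 4.9663085938 V.
V_in − V_code = 4.966023 − (4.9663085938) = −286 µV.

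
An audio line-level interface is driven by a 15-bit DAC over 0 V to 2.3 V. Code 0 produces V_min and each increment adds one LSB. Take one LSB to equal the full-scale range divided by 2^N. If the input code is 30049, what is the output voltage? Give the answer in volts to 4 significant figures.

2.109 V

V_FS = 2.3 V. LSB = 2.3 V / 2^15.
Output = V_min + (30049/32768) × range = 0 + 0.917023 × 2.3 V
      = 0 + 2.10915 = 2.10915 V.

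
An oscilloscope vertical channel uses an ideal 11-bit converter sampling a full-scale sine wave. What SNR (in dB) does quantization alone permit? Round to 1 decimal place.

For an ideal N-bit converter with full-scale sine input, SNR = 6.02 N + 1.76 dB. SNR = 6.02 × 11 + 1.76 = 66.22 + 1.76 = 67.98 dB.

68.0 dB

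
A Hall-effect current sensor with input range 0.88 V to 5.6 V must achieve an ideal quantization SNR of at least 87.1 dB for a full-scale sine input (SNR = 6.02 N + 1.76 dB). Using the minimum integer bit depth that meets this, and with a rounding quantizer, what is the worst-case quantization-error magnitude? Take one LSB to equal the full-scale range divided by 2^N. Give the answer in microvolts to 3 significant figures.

Range = 5.6 − (0.88) = 4.72 V.
N ≥ (87.1 − 1.76)/6.02 = 14.176 → N_min = 15.
LSB = 4.72 V ÷ 2^15 = 4.72/32768 V = 144.04 µV.
Half an LSB is 72.0 µV.

72.0 µV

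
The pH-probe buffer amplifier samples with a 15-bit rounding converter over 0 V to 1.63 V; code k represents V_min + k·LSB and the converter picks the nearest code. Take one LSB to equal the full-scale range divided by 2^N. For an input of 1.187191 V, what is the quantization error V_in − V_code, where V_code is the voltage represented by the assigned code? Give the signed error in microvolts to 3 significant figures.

Range is 1.63 V. LSB = 1.63 V / 2^15 ≈ 49.74 µV.
(V_in − V_min)/LSB = (1.187191 − (0)) × 32768/1.63 = 23866.1808 → nearest code k = 23866.
V_code = 0 + (23866/32768) × 1.63 = 1.1871820068 V.
V_in − V_code = 1.187191 − (1.1871820068) = +8.99 µV.

+8.99 µV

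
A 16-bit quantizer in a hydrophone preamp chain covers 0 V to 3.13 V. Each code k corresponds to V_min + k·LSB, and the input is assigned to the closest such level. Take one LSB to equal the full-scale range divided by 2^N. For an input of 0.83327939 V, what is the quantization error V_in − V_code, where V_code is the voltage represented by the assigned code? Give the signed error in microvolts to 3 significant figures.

+10.5 µV

Span = 3.13 V. LSB = 3.13 V / 2^16 ≈ 47.76 µV.
(0.83327939 − (0)) / LSB = 0.83327939 × 65536/3.13 = 17447.2198. Nearest integer: k = 17447.
Reconstructed level: 0 + 17447 × 3.13/65536 V = 0.83326889038 V.
Error = V_in − V_code = 0.83327939 − (0.83326889038) = +10.5 µV.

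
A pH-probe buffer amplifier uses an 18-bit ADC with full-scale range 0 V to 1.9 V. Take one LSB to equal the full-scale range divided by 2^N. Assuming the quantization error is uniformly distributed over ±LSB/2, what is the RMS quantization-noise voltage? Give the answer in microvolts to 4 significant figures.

Span = 1.9 V.
One LSB is 1.9 V / 262144 = 7.24792 µV.
V_rms = LSB/√12 = 7.24792 µV / √12 = 2.092 µV.

2.092 µV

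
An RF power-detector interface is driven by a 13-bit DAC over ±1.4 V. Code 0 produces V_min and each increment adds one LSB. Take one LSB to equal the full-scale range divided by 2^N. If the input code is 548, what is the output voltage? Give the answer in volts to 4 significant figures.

Full-scale range = 1.4 V − (-1.4 V) = 2.8 V. LSB = 2.8 V / 2^13.
V_out = -1.4 + 548 × (2.8/8192) V
      = -1.4 + 0.187305 = -1.21270 V.

-1.213 V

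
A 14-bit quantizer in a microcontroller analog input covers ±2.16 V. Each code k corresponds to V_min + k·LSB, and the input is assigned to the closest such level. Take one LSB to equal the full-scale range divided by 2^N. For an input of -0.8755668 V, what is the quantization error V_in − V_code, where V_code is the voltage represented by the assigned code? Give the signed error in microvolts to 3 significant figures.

+87.5 µV

Span: 2.16 V − (-2.16 V) = 4.32 V. LSB = 4.32 V / 2^14 ≈ 263.7 µV.
Position in LSBs: (-0.8755668 − (-2.16)) × 16384/4.32 = 4871.3318; rounding gives k = 4871.
V_code = -2.16 + (4871/16384) × 4.32 = -0.87565429688 V.
Error = V_in − V_code = -0.8755668 − (-0.87565429688) = +87.5 µV.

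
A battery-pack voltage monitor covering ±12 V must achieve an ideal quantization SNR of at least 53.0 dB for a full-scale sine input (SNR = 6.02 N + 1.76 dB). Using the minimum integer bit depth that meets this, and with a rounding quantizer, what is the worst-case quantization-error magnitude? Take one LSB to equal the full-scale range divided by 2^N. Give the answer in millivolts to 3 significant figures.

23.4 mV

Full-scale range = 12 V − (-12 V) = 24 V.
N ≥ (53.0 − 1.76)/6.02 = 8.512 → N_min = 9.
Step size = 24/512 V = 46.875 mV.
|e|_max = LSB/2 = 23.4 mV.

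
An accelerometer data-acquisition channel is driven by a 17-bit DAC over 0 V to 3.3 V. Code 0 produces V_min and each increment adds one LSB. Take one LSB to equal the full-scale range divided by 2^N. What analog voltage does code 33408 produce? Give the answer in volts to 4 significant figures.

0.8411 V

Range is 3.3 V. LSB = 3.3 V / 2^17.
V_out = 0 + 33408 × (3.3/131072) V
      = 0 + 0.841113 = 0.841113 V.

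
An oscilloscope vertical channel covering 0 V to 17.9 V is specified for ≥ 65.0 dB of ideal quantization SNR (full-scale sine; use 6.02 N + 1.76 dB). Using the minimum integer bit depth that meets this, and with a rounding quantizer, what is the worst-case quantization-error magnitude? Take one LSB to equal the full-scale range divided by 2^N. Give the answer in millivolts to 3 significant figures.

4.37 mV

Full-scale range = 17.9 V.
6.02 N + 1.76 ≥ 65.0 gives N ≥ 10.505, so the minimum integer is 11.
Step size = 17.9/2048 V = 8.7402 mV.
Max error for round-to-nearest is LSB/2 = 4.37 mV.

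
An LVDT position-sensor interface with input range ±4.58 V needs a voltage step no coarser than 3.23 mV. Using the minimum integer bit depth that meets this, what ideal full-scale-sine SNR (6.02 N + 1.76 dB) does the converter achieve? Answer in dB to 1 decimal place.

74.0 dB

Range = 4.58 − (-4.58) = 9.16 V.
9.16 V / 3.23 mV = 2836. Since 2^11 = 2048 and 2^12 = 4096, N = 12.
Ideal SNR at N = 12: 6.02·12 + 1.76 = 74.0 dB.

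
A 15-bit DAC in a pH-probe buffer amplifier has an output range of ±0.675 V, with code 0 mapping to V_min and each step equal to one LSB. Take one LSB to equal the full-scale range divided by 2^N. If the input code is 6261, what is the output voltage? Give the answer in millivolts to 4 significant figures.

Span: 0.675 V − (-0.675 V) = 1.35 V. LSB = 1.35 V / 2^15.
V_out = V_min + code × LSB = -0.675 V + 6261 × 1.35 V / 32768
      = -0.675 + 0.257945 = -0.417055 V.

-417.1 mV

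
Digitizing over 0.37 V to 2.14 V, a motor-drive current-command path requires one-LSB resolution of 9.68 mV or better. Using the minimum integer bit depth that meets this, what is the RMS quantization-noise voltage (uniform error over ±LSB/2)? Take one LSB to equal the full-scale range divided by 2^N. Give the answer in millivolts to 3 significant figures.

Span: 2.14 V − (0.37 V) = 1.77 V.
1.77 V / 9.68 mV = 182.9. Since 2^7 = 128 and 2^8 = 256, N = 8.
One LSB is 1.77 V / 256 = 6.9141 mV.
σ_q = LSB/√12 = 6.9141 mV/3.4641 = 2.00 mV.

2.00 mV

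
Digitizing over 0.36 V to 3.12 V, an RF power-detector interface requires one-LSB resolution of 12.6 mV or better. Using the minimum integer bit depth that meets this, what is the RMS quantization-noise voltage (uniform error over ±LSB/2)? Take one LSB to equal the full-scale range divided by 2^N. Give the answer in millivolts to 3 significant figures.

Range = 3.12 − (0.36) = 2.76 V.
Required number of levels: 2.76/12.6 mV = 219.05; smallest N with 2^N ≥ that is 8.
LSB = 2.76 V / 2^8 = 10.781 mV.
V_rms = LSB/√12 = 3.11 mV.

3.11 mV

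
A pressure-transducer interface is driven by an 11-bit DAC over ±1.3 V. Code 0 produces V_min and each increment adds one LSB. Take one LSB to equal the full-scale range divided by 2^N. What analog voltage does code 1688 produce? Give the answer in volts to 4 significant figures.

Full-scale range = 1.3 V − (-1.3 V) = 2.6 V. LSB = 2.6 V / 2^11.
V_out = V_min + code × LSB = -1.3 V + 1688 × 2.6 V / 2048
      = -1.3 + 2.14297 = 0.842969 V.

0.8430 V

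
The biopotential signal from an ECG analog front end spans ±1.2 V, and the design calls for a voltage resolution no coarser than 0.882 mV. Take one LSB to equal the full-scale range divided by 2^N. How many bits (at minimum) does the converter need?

12 bits

The full-scale span is 1.2 − (-1.2) = 2.4 V.
Required number of levels: 2.4/0.882 mV = 2721.1; smallest N with 2^N ≥ that is 12.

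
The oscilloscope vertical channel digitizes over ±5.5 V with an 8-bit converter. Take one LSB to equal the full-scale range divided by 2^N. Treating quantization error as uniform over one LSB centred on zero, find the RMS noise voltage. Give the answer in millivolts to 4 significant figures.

12.40 mV

Full-scale range = 5.5 V − (-5.5 V) = 11 V.
LSB = 11 V ÷ 2^8 = 11/256 V = 42.9688 mV.
RMS of a uniform error over width LSB is LSB/√12 = 12.40 mV.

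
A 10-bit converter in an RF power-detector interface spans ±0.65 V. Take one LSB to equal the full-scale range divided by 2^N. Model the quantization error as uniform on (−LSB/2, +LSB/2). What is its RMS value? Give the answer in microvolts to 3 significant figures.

Span: 0.65 V − (-0.65 V) = 1.3 V.
Step size = 1.3/1024 V = 1.2695 mV.
For a uniform distribution on [−LSB/2, +LSB/2], V_rms = LSB/√12 = 1.2695 mV/3.4641 = 366 µV.

366 µV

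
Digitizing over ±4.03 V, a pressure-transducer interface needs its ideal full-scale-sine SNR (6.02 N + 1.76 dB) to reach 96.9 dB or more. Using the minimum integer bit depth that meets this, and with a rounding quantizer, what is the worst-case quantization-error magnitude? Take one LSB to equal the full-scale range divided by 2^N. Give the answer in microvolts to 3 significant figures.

Full-scale range = 4.03 V − (-4.03 V) = 8.06 V.
Solving 6.02 N ≥ 96.9 − 1.76: N ≥ 15.804. Round up → N = 16.
One LSB is 8.06 V / 65536 = 122.99 µV.
Max error for round-to-nearest is LSB/2 = 61.5 µV.

61.5 µV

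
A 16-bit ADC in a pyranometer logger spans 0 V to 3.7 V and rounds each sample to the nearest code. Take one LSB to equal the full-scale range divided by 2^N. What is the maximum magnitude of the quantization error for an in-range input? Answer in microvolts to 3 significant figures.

Range is 3.7 V.
LSB = 3.7 V ÷ 2^16 = 3.7/65536 V = 56.458 µV.
|e|_max = LSB/2 = 28.2 µV.

28.2 µV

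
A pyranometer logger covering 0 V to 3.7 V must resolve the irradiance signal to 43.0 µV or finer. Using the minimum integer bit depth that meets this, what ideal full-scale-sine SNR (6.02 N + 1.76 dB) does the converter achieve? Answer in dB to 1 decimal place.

V_FS = 3.7 V.
Need 2^N ≥ 3.7 V / 43.0 µV = 86050 → N_min = 17.
SNR = 6.02 × 17 + 1.76 = 104.10 dB.

104.1 dB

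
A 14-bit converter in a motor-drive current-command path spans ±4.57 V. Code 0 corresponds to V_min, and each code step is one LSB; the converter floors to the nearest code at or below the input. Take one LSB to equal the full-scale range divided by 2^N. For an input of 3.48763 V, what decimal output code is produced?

14443

Range = 4.57 − (-4.57) = 9.14 V. LSB = 9.14 V / 2^14 ≈ 0.5579 mV.
code = ⌊(V_in − V_min)/LSB⌋ = ⌊(V_in − V_min) × 2^14 / range⌋
     = ⌊(3.48763 − (-4.57)) × 16384 / 9.14⌋ = ⌊8.05763 × 16384/9.14⌋
     = ⌊14443.787⌋ = 14443.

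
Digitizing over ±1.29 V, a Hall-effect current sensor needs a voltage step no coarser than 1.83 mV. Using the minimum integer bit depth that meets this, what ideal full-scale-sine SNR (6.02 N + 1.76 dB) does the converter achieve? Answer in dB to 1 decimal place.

68.0 dB

Span: 1.29 V − (-1.29 V) = 2.58 V.
Need 2^N ≥ 2.58 V / 1.83 mV = 1410 → N_min = 11.
6.02(11) + 1.76 = 67.98 dB.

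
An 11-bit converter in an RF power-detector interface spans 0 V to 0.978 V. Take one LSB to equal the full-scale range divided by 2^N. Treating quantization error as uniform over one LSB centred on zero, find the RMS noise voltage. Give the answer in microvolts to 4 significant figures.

137.9 µV

Span = 0.978 V.
Step size = 0.978/2048 V = 477.539 µV.
For a uniform distribution on [−LSB/2, +LSB/2], V_rms = LSB/√12 = 477.539 µV/3.4641 = 137.9 µV.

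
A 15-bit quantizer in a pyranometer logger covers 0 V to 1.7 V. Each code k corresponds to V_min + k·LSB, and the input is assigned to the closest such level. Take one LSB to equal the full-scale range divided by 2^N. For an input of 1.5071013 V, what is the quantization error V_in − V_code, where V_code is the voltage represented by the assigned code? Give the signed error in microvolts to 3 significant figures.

V_FS = 1.7 V. LSB = 1.7 V / 2^15 ≈ 51.88 µV.
(1.5071013 − (0)) / LSB = 1.5071013 × 32768/1.7 = 29049.8208. Nearest integer: k = 29050.
V_code = V_min + k × range/2^15 = 0 + 29050 × 1.7/32768 = 1.5071105957 V.
e = 1.5071013 − (1.5071105957) = −9.30 µV.

−9.30 µV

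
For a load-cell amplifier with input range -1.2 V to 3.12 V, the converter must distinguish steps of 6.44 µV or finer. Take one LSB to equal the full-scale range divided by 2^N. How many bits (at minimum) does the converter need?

Span: 3.12 V − (-1.2 V) = 4.32 V.
Need 2^N ≥ 4.32 V / 6.44 µV = 670800 → N_min = 20.

20 bits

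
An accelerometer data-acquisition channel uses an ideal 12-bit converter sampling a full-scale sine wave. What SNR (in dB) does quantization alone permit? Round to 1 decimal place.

For an ideal N-bit converter with full-scale sine input, SNR = 6.02 N + 1.76 dB. SNR = 6.02 × 12 + 1.76 = 72.24 + 1.76 = 74.00 dB.

74.0 dB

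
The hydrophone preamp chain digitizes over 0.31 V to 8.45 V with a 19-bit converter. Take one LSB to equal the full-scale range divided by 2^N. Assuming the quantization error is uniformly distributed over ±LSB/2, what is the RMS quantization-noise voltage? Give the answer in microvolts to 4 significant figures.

Range = 8.45 − (0.31) = 8.14 V.
One LSB is 8.14 V / 524288 = 15.5258 µV.
V_rms = LSB/√12 = 15.5258 µV / √12 = 4.482 µV.

4.482 µV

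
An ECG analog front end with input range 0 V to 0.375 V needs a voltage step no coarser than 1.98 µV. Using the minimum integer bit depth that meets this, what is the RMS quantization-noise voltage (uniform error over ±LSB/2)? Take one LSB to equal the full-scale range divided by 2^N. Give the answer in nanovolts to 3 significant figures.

Full-scale range = 0.375 V.
Required number of levels: 0.375/1.98 µV = 189390; smallest N with 2^N ≥ that is 18.
LSB = 0.375 V ÷ 2^18 = 0.375/262144 V = 1.4305 µV.
RMS noise = LSB/√12 = 413 nV.

413 nV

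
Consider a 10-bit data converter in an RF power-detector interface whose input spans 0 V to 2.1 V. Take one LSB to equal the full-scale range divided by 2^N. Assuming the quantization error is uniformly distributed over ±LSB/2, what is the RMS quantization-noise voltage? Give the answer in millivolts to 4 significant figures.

Full-scale range = 2.1 V.
LSB = 2.1 V / 2^10 = 2.05078 mV.
V_rms = LSB/√12 = 2.05078 mV / √12 = 0.5920 mV.

0.5920 mV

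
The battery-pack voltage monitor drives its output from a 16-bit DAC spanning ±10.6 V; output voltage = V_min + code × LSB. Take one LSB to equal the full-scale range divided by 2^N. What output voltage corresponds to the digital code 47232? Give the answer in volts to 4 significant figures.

Span: 10.6 V − (-10.6 V) = 21.2 V. LSB = 21.2 V / 2^16.
V_out = V_min + code × LSB = -10.6 V + 47232 × 21.2 V / 65536
      = -10.6 + 15.2789 = 4.67891 V.

4.679 V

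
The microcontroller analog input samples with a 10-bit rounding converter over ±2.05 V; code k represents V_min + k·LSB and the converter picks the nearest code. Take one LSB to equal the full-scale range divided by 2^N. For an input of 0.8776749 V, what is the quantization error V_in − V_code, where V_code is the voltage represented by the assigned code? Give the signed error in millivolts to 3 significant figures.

Range = 2.05 − (-2.05) = 4.1 V. LSB = 4.1 V / 2^10 ≈ 4.004 mV.
(0.8776749 − (-2.05)) / LSB = 2.9276749 × 1024/4.1 = 731.2047. Nearest integer: k = 731.
Reconstructed level: -2.05 + 731 × 4.1/1024 V = 0.8768554688 V.
V_in − V_code = 0.8776749 − (0.8768554688) = +0.819 mV.

+0.819 mV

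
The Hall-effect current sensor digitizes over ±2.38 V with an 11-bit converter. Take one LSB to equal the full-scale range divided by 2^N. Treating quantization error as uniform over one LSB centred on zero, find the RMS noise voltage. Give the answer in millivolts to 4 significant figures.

Range = 2.38 − (-2.38) = 4.76 V.
Step size = 4.76/2048 V = 2.32422 mV.
V_rms = LSB/√12 = 2.32422 mV / √12 = 0.6709 mV.

0.6709 mV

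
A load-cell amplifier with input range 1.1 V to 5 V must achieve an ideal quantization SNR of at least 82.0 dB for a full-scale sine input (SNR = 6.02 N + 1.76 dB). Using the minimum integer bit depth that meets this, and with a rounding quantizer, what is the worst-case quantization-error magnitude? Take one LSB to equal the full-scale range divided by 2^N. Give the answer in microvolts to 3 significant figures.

119 µV

Full-scale range = 5 V − (1.1 V) = 3.9 V.
Solving 6.02 N ≥ 82.0 − 1.76: N ≥ 13.329. Round up → N = 14.
One LSB is 3.9 V / 16384 = 238.04 µV.
Half an LSB is 119 µV.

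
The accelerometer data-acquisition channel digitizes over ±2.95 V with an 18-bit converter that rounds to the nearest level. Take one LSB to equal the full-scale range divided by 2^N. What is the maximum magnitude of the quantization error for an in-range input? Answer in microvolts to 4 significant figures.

11.25 µV

Full-scale range = 2.95 V − (-2.95 V) = 5.9 V.
Step size = 5.9/262144 V = 22.5067 µV.
Worst-case error for round-to-nearest is half an LSB: 11.25 µV.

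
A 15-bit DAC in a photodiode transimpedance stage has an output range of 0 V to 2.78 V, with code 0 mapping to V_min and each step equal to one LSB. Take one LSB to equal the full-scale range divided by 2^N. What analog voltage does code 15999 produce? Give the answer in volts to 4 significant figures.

Range is 2.78 V. LSB = 2.78 V / 2^15.
V_out = V_min + code × LSB = 0 V + 15999 × 2.78 V / 32768
      = 0 V + 1.35734 V = 1.35734 V.

1.357 V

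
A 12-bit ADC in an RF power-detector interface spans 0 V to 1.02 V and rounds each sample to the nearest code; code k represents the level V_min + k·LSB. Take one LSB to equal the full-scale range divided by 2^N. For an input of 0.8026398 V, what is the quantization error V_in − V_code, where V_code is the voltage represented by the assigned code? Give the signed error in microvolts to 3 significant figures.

+37.3 µV

Span = 1.02 V. LSB = 1.02 V / 2^12 ≈ 249.0 µV.
Position in LSBs: (0.8026398 − (0)) × 4096/1.02 = 3223.1496; rounding gives k = 3223.
V_code = V_min + k × range/2^12 = 0 + 3223 × 1.02/4096 = 0.8026025391 V.
Error = V_in − V_code = 0.8026398 − (0.8026025391) = +37.3 µV.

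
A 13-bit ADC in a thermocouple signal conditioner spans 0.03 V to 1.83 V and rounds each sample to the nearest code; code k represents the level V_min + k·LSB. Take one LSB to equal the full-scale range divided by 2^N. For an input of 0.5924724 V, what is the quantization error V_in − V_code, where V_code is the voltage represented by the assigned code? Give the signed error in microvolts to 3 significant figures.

−27.6 µV

Full-scale range = 1.83 V − (0.03 V) = 1.8 V. LSB = 1.8 V / 2^13 ≈ 219.7 µV.
(V_in − V_min)/LSB = (0.5924724 − (0.03)) × 8192/1.8 = 2559.8744 → nearest code k = 2560.
Reconstructed level: 0.03 + 2560 × 1.8/8192 V = 0.5925000000 V.
V_in − V_code = 0.5924724 − (0.5925000000) = −27.6 µV.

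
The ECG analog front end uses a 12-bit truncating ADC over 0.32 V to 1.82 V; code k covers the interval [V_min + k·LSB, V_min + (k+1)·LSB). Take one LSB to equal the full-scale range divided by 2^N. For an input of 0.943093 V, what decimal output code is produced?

1701

Span: 1.82 V − (0.32 V) = 1.5 V. LSB = 1.5 V / 2^12 ≈ 366.2 µV.
V_in − V_min = 0.943093 − (0.32) = 0.623093 V.
Divide by LSB: 0.623093 × 4096/1.5 = 1701.4593.
Truncating gives code 1701.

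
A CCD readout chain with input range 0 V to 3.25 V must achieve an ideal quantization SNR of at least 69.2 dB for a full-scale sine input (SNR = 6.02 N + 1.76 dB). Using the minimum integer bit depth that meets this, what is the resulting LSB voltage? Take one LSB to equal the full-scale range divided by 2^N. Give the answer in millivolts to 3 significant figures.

Range is 3.25 V.
N ≥ (69.2 − 1.76)/6.02 = 11.203 → N_min = 12.
Step size = 3.25/4096 V = 0.793 mV.

0.793 mV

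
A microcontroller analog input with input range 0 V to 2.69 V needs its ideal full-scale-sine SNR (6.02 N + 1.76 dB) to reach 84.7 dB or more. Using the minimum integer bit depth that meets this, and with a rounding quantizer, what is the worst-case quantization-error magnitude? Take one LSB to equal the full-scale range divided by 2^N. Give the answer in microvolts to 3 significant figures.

Span = 2.69 V.
N ≥ (84.7 − 1.76)/6.02 = 13.777 → N_min = 14.
Step size = 2.69/16384 V = 164.18 µV.
Half an LSB is 82.1 µV.

82.1 µV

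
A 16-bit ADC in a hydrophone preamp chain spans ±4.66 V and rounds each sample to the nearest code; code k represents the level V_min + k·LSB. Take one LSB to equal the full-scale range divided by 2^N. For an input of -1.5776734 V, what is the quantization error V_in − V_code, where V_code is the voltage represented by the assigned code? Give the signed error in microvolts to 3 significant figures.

+25.6 µV

Range = 4.66 − (-4.66) = 9.32 V. LSB = 9.32 V / 2^16 ≈ 142.2 µV.
Position in LSBs: (-1.5776734 − (-4.66)) × 65536/9.32 = 21674.1798; rounding gives k = 21674.
V_code = -4.66 + (21674/65536) × 9.32 = -1.5776989746 V.
Error = V_in − V_code = -1.5776734 − (-1.5776989746) = +25.6 µV.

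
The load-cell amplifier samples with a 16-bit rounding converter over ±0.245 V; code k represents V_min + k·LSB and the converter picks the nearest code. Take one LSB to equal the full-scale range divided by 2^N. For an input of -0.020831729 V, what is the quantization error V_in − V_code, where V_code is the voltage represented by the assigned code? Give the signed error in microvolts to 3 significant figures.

−1.35 µV

Range = 0.245 − (-0.245) = 0.49 V. LSB = 0.49 V / 2^16 ≈ 7.477 µV.
(-0.020831729 − (-0.245)) / LSB = 0.224168271 × 65536/0.49 = 29981.8200. Nearest integer: k = 29982.
V_code = -0.245 + (29982/65536) × 0.49 = -0.020830383301 V.
V_in − V_code = -0.020831729 − (-0.020830383301) = −1.35 µV.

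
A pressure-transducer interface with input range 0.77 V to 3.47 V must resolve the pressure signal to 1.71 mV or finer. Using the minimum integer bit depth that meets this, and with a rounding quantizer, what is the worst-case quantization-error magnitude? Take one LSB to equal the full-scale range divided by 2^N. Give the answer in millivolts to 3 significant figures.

Full-scale range = 3.47 V − (0.77 V) = 2.7 V.
Need 2^N ≥ 2.7 V / 1.71 mV = 1579 → N_min = 11.
LSB = 2.7 V / 2^11 = 1.3184 mV.
Max error for round-to-nearest is LSB/2 = 0.659 mV.

0.659 mV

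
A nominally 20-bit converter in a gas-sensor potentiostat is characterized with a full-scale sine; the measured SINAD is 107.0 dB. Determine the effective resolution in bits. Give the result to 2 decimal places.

17.48 bits

ENOB = (SINAD − 1.76) / 6.02 = (107.0 − 1.76) / 6.02 = 105.24 / 6.02 = 17.4817.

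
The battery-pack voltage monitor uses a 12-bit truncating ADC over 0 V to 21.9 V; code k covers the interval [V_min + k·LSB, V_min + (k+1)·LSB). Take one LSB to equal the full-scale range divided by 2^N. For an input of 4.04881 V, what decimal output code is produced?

Full-scale range = 21.9 V. LSB = 21.9 V / 2^12 ≈ 5.347 mV.
code = ⌊(V_in − V_min)/LSB⌋ = ⌊(V_in − V_min) × 2^12 / range⌋
     = ⌊(4.04881 − (0)) × 4096 / 21.9⌋ = ⌊4.04881 × 4096/21.9⌋
     = ⌊757.257⌋ = 757.

757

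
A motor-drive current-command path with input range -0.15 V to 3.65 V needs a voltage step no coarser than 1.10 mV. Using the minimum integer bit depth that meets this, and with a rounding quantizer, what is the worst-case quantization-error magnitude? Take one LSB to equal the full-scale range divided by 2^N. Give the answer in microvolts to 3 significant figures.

464 µV

The full-scale span is 3.65 − (-0.15) = 3.8 V.
Need 2^N ≥ 3.8 V / 1.10 mV = 3455 → N_min = 12.
LSB = 3.8 V ÷ 2^12 = 3.8/4096 V = 0.92773 mV.
Half an LSB is 464 µV.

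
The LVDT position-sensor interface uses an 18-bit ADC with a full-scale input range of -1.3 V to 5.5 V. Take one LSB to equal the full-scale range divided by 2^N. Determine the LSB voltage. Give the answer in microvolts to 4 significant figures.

Range = 5.5 − (-1.3) = 6.8 V.
Number of codes = 2^18 = 262144.
One LSB is 6.8 V / 262144 = 25.94 µV.

25.94 µV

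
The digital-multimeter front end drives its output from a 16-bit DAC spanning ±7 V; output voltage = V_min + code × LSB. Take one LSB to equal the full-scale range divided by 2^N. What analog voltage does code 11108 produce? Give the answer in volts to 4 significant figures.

-4.627 V

Range = 7 − (-7) = 14 V. LSB = 14 V / 2^16.
V_out = V_min + code × LSB = -7 V + 11108 × 14 V / 65536
      = -7 V + 2.37292 V = -4.62708 V.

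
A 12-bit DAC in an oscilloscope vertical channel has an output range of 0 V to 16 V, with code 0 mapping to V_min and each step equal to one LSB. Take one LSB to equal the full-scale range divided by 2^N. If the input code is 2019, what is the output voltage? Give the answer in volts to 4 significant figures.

Range is 16 V. LSB = 16 V / 2^12.
V_out = 0 + 2019 × (16/4096) V
      = 0 + 7.88672 = 7.88672 V.

7.887 V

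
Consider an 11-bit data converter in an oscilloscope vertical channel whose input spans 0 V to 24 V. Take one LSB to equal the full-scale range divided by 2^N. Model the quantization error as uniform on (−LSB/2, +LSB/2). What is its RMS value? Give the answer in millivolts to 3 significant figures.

3.38 mV

V_FS = 24 V.
LSB = 24 V / 2^11 = 11.719 mV.
RMS of a uniform error over width LSB is LSB/√12 = 3.38 mV.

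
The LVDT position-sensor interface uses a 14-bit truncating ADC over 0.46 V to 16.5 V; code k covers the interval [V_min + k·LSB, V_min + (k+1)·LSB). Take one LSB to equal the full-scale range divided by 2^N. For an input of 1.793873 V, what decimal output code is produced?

The full-scale span is 16.5 − (0.46) = 16.04 V. LSB = 16.04 V / 2^14 ≈ 0.9790 mV.
code = ⌊(V_in − V_min)/LSB⌋ = ⌊(V_in − V_min) × 2^14 / range⌋
     = ⌊(1.793873 − (0.46)) × 16384 / 16.04⌋ = ⌊1.333873 × 16384/16.04⌋
     = ⌊1362.480⌋ = 1362.

1362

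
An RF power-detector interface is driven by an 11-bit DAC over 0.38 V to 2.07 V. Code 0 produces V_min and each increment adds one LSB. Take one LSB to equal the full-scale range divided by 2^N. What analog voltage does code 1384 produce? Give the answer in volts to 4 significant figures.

1.522 V

The full-scale span is 2.07 − (0.38) = 1.69 V. LSB = 1.69 V / 2^11.
V_out = V_min + code × LSB = 0.38 V + 1384 × 1.69 V / 2048
      = 0.38 V + 1.14207 V = 1.52207 V.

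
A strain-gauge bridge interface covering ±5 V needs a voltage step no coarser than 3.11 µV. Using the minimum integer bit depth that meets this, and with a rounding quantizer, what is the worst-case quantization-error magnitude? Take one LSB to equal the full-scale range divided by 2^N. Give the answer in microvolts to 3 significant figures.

1.19 µV

Range = 5 − (-5) = 10 V.
Need 2^N ≥ 10 V / 3.11 µV = 3.215e6 → N_min = 22.
LSB = 10 V ÷ 2^22 = 10/4194304 V = 2.3842 µV.
Half an LSB is 1.19 µV.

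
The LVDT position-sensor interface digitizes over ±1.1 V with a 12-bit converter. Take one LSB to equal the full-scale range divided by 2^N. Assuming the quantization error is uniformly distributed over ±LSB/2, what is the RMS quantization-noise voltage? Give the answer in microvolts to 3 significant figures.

155 µV

Full-scale range = 1.1 V − (-1.1 V) = 2.2 V.
LSB = 2.2 V ÷ 2^12 = 2.2/4096 V = 0.53711 mV.
σ_q = LSB/√12 = 0.53711 mV/3.4641 = 155 µV.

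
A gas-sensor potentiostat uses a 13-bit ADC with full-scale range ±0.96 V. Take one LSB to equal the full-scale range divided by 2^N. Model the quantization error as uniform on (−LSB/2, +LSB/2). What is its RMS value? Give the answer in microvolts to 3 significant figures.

67.7 µV

The full-scale span is 0.96 − (-0.96) = 1.92 V.
Step size = 1.92/8192 V = 234.38 µV.
V_rms = LSB/√12 = 234.38 µV / √12 = 67.7 µV.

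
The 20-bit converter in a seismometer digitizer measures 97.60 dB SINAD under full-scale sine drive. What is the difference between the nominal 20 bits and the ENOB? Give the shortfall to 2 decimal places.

N_eff = (97.60 − 1.76)/6.02 = 15.9203 bits.
Lost resolution: 20 − 15.9203 = 4.0797 bits.

4.08 bits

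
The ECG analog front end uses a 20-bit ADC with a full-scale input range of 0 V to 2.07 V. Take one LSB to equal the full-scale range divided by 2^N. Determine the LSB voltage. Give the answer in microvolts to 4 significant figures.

1.974 µV

Span = 2.07 V.
There are 2^20 = 1048576 steps.
LSB = 2.07 V ÷ 2^20 = 2.07/1048576 V = 1.974 µV.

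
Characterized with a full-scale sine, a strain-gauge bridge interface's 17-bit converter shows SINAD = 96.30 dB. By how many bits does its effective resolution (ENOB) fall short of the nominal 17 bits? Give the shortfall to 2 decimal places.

N_eff = (96.30 − 1.76)/6.02 = 15.7043 bits.
Shortfall = 17 − 15.7043 = 1.2957 bits.

1.30 bits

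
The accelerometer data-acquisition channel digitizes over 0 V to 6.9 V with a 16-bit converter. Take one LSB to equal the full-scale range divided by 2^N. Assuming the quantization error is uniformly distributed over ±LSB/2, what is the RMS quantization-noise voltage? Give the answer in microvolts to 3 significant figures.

V_FS = 6.9 V.
LSB = 6.9 V / 2^16 = 105.29 µV.
V_rms = LSB/√12 = 105.29 µV / √12 = 30.4 µV.

30.4 µV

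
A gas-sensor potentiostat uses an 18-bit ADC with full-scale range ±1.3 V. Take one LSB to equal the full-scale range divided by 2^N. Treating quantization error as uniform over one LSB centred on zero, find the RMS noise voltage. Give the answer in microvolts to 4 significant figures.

The full-scale span is 1.3 − (-1.3) = 2.6 V.
LSB = 2.6 V / 2^18 = 9.91821 µV.
V_rms = LSB/√12 = 9.91821 µV / √12 = 2.863 µV.

2.863 µV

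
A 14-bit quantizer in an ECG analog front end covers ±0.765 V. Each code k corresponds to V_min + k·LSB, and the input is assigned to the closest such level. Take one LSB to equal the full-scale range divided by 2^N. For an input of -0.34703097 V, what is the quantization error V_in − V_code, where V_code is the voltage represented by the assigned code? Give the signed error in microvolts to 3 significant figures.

−16.8 µV

The full-scale span is 0.765 − (-0.765) = 1.53 V. LSB = 1.53 V / 2^14 ≈ 93.38 µV.
Position in LSBs: (-0.34703097 − (-0.765)) × 16384/1.53 = 4475.8200; rounding gives k = 4476.
Reconstructed level: -0.765 + 4476 × 1.53/16384 V = -0.34701416016 V.
Error = V_in − V_code = -0.34703097 − (-0.34701416016) = −16.8 µV.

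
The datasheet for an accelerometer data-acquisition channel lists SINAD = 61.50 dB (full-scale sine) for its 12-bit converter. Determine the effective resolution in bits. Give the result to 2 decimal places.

9.92 bits

Inverting SNR = 6.02 N + 1.76: N_eff = (61.50 − 1.76)/6.02 = 9.9236.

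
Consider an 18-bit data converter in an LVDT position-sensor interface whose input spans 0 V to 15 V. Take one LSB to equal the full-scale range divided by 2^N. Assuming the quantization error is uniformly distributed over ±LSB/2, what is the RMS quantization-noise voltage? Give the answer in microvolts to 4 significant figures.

16.52 µV

V_FS = 15 V.
LSB = 15 V ÷ 2^18 = 15/262144 V = 57.2205 µV.
For a uniform distribution on [−LSB/2, +LSB/2], V_rms = LSB/√12 = 57.2205 µV/3.4641 = 16.52 µV.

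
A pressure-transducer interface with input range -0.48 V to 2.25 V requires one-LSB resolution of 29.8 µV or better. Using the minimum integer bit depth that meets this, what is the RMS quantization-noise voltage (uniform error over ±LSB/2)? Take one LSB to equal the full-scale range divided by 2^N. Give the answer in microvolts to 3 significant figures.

Span: 2.25 V − (-0.48 V) = 2.73 V.
Need 2^N ≥ 2.73 V / 29.8 µV = 91610 → N_min = 17.
Step size = 2.73/131072 V = 20.828 µV.
RMS noise = LSB/√12 = 6.01 µV.

6.01 µV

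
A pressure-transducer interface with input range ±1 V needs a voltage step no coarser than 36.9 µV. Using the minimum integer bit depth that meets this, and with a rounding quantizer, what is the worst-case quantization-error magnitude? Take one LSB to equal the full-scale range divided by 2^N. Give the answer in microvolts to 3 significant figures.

15.3 µV

Range = 1 − (-1) = 2 V.
Required number of levels: 2/36.9 µV = 54201; smallest N with 2^N ≥ that is 16.
Step size = 2/65536 V = 30.518 µV.
Half an LSB is 15.3 µV.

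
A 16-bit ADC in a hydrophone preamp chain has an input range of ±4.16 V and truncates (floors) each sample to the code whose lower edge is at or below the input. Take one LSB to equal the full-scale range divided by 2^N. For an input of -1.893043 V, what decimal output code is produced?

17856

Full-scale range = 4.16 V − (-4.16 V) = 8.32 V. LSB = 8.32 V / 2^16 ≈ 127.0 µV.
(V_in − V_min) × 2^16/range = (-1.893043 − (-4.16)) × 65536/8.32 = 17856.646.
Floor → code = 17856.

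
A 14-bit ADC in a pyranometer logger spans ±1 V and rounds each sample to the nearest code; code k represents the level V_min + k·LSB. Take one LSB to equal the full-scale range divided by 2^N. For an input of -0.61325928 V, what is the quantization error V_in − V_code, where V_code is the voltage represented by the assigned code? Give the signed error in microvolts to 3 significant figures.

+22.0 µV

The full-scale span is 1 − (-1) = 2 V. LSB = 2 V / 2^14 ≈ 122.1 µV.
Position in LSBs: (-0.61325928 − (-1)) × 16384/2 = 3168.1800; rounding gives k = 3168.
V_code = -1 + (3168/16384) × 2 = -0.61328125000 V.
V_in − V_code = -0.61325928 − (-0.61328125000) = +22.0 µV.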